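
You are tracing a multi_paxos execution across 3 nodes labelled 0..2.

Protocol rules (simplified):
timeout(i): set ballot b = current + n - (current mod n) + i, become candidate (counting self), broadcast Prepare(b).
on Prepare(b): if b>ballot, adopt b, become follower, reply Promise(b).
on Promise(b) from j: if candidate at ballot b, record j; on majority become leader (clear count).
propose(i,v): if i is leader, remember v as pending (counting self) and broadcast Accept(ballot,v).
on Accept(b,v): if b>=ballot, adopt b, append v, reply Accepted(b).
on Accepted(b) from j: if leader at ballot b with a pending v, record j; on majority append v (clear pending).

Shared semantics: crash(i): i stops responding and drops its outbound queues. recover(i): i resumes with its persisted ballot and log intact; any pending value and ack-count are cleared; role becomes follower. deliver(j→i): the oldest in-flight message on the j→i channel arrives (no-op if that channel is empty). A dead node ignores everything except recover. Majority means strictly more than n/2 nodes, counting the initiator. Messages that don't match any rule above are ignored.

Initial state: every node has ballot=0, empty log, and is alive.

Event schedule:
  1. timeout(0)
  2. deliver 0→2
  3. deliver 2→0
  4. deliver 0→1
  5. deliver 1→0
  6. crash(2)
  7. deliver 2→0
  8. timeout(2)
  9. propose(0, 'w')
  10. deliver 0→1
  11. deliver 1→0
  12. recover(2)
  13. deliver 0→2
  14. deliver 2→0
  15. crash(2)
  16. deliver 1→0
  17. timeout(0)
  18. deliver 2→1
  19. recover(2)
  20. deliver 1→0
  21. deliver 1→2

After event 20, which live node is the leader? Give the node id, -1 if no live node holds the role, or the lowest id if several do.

e1 timeout(0): 0[cand,b=3,-]
e2 deliver 0→2: 2[foll,b=3,-]
e3 deliver 2→0: 0[lead,b=3,-]
e4 deliver 0→1: 1[foll,b=3,-]
e5 deliver 1→0: ·
e6 crash(2): 2[✗foll,b=3,-]
e7 deliver 2→0: ·
e8 timeout(2): ·
e9 propose(0,'w'): ·
e10 deliver 0→1: 1[foll,b=3,w]
e11 deliver 1→0: 0[lead,b=3,w]
e12 recover(2): 2[foll,b=3,-]
e13 deliver 0→2: 2[foll,b=3,w]
e14 deliver 2→0: ·
e15 crash(2): 2[✗foll,b=3,w]
e16 deliver 1→0: ·
e17 timeout(0): 0[cand,b=6,w]
e18 deliver 2→1: ·
e19 recover(2): 2[foll,b=3,w]
e20 deliver 1→0: ·

-1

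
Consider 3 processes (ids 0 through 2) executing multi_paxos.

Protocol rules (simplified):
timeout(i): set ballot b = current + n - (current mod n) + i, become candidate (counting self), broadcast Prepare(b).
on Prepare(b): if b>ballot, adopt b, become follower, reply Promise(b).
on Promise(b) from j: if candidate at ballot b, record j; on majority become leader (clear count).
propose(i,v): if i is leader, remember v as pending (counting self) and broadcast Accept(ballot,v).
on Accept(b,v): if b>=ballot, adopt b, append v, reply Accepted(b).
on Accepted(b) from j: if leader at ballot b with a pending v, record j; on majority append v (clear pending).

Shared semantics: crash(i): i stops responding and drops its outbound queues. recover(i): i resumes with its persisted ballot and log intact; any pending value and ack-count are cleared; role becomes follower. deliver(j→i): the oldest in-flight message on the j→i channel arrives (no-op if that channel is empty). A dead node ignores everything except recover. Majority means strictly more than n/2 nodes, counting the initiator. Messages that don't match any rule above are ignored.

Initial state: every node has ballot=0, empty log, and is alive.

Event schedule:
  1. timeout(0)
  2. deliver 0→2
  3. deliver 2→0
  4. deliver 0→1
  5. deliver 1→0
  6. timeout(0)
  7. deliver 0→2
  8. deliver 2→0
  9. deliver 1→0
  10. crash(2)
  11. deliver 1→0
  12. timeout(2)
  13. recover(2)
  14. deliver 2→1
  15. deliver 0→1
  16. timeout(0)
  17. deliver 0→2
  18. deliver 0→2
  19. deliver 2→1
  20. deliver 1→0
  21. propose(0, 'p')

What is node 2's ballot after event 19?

9

1. timeout(0):  <0:cand b3 ->
2. deliver 0→2:  <2:foll b3 ->
3. deliver 2→0:  <0:lead b3 ->
4. deliver 0→1:  <1:foll b3 ->
5. deliver 1→0:  nop
6. timeout(0):  <0:cand b6 ->
7. deliver 0→2:  <2:foll b6 ->
8. deliver 2→0:  <0:lead b6 ->
9. deliver 1→0:  nop
10. crash(2):  <2:✗foll b6 ->
11. deliver 1→0:  nop
12. timeout(2):  nop
13. recover(2):  <2:foll b6 ->
14. deliver 2→1:  nop
15. deliver 0→1:  <1:foll b6 ->
16. timeout(0):  <0:cand b9 ->
17. deliver 0→2:  <2:foll b9 ->
18. deliver 0→2:  nop
19. deliver 2→1:  nop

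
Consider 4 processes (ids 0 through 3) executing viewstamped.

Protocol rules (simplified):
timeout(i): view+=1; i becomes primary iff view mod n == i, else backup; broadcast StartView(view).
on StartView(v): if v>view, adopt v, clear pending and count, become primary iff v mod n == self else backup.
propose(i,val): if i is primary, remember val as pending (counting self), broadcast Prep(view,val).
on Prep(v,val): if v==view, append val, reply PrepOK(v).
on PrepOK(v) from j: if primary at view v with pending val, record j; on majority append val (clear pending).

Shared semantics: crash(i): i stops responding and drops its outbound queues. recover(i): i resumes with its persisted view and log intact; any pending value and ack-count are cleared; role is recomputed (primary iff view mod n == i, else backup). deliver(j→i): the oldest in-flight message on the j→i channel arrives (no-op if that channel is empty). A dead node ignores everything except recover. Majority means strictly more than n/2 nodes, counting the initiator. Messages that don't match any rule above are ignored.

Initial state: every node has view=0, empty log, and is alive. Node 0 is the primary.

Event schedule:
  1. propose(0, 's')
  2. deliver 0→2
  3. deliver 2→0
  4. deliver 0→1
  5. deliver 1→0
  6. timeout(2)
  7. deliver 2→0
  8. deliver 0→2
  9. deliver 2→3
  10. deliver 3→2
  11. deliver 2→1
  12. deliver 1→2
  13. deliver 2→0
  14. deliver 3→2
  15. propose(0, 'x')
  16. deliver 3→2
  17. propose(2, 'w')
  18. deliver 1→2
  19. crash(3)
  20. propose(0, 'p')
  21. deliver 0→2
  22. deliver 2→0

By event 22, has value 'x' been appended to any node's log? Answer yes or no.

e1 propose(0,'s'): ·
e2 deliver 0→2: 2[back,v=0,s]
e3 deliver 2→0: ·
e4 deliver 0→1: 1[back,v=0,s]
e5 deliver 1→0: 0[prim,v=0,s]
e6 timeout(2): 2[back,v=1,s]
e7 deliver 2→0: 0[back,v=1,s]
e8 deliver 0→2: ·
e9 deliver 2→3: 3[back,v=1,-]
e10 deliver 3→2: ·
e11 deliver 2→1: 1[prim,v=1,s]
e12 deliver 1→2: ·
e13 deliver 2→0: ·
e14 deliver 3→2: ·
e15 propose(0,'x'): ·
e16 deliver 3→2: ·
e17 propose(2,'w'): ·
e18 deliver 1→2: ·
e19 crash(3): 3[✗back,v=1,-]
e20 propose(0,'p'): ·
e21 deliver 0→2: ·
e22 deliver 2→0: ·

no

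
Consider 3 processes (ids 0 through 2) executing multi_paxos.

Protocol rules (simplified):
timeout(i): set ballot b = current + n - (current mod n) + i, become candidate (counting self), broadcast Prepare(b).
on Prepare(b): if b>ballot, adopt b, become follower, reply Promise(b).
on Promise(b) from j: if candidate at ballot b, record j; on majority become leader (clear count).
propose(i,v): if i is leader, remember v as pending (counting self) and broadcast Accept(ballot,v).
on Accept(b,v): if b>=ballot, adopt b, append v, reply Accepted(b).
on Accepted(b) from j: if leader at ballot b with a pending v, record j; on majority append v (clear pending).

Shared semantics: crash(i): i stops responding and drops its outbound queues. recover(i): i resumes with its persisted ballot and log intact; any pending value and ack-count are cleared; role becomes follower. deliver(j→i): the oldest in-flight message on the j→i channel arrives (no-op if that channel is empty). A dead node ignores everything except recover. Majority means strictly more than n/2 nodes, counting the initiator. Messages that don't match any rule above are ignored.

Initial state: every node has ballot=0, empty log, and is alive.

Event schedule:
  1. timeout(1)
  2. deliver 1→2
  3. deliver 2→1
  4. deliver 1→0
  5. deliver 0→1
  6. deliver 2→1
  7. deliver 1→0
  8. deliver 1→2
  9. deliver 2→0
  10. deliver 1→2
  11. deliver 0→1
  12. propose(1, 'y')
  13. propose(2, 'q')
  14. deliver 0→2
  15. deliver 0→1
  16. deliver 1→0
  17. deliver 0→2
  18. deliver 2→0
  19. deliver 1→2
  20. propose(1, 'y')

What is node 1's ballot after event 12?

after 1 — timeout(1): n1:cand/b4/[-]
after 2 — deliver 1→2: n2:foll/b4/[-]
after 3 — deliver 2→1: n1:lead/b4/[-]
after 4 — deliver 1→0: n0:foll/b4/[-]
after 5 — deliver 0→1: ·
after 6 — deliver 2→1: ·
after 7 — deliver 1→0: ·
after 8 — deliver 1→2: ·
after 9 — deliver 2→0: ·
after 10 — deliver 1→2: ·
after 11 — deliver 0→1: ·
after 12 — propose(1,'y'): ·

4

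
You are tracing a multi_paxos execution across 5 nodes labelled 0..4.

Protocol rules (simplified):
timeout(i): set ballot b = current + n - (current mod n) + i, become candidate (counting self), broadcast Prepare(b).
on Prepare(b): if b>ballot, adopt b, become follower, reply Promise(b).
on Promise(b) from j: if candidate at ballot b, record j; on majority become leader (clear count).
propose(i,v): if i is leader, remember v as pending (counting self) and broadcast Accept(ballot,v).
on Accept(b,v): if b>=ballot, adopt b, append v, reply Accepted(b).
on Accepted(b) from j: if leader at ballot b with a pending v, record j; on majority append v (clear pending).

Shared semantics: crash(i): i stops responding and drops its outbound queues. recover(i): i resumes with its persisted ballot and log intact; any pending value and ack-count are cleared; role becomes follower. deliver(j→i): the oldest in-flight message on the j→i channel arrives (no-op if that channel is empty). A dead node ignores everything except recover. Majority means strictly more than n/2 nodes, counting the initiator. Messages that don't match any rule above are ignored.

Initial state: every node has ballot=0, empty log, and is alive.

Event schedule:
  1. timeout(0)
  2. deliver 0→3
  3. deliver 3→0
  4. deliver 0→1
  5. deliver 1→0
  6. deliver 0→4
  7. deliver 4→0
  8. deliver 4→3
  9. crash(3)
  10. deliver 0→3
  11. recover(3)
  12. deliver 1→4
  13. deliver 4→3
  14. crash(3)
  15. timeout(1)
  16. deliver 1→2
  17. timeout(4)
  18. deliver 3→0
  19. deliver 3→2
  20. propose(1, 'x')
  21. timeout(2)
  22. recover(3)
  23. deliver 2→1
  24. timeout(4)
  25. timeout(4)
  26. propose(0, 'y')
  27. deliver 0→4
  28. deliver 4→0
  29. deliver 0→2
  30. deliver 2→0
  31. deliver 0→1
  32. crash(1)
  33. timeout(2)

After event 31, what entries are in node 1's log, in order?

step 1 timeout(0): 0={cand,b=5,log=-}
step 2 deliver 0→3: 3={foll,b=5,log=-}
step 3 deliver 3→0: —
step 4 deliver 0→1: 1={foll,b=5,log=-}
step 5 deliver 1→0: 0={lead,b=5,log=-}
step 6 deliver 0→4: 4={foll,b=5,log=-}
step 7 deliver 4→0: —
step 8 deliver 4→3: —
step 9 crash(3): 3={✗foll,b=5,log=-}
step 10 deliver 0→3: —
step 11 recover(3): 3={foll,b=5,log=-}
step 12 deliver 1→4: —
step 13 deliver 4→3: —
step 14 crash(3): 3={✗foll,b=5,log=-}
step 15 timeout(1): 1={cand,b=11,log=-}
step 16 deliver 1→2: 2={foll,b=11,log=-}
step 17 timeout(4): 4={cand,b=14,log=-}
step 18 deliver 3→0: —
step 19 deliver 3→2: —
step 20 propose(1,'x'): —
step 21 timeout(2): 2={cand,b=17,log=-}
step 22 recover(3): 3={foll,b=5,log=-}
step 23 deliver 2→1: —
step 24 timeout(4): 4={cand,b=19,log=-}
step 25 timeout(4): 4={cand,b=24,log=-}
step 26 propose(0,'y'): —
step 27 deliver 0→4: —
step 28 deliver 4→0: 0={foll,b=14,log=-}
step 29 deliver 0→2: —
step 30 deliver 2→0: 0={foll,b=17,log=-}
step 31 deliver 0→1: —

empty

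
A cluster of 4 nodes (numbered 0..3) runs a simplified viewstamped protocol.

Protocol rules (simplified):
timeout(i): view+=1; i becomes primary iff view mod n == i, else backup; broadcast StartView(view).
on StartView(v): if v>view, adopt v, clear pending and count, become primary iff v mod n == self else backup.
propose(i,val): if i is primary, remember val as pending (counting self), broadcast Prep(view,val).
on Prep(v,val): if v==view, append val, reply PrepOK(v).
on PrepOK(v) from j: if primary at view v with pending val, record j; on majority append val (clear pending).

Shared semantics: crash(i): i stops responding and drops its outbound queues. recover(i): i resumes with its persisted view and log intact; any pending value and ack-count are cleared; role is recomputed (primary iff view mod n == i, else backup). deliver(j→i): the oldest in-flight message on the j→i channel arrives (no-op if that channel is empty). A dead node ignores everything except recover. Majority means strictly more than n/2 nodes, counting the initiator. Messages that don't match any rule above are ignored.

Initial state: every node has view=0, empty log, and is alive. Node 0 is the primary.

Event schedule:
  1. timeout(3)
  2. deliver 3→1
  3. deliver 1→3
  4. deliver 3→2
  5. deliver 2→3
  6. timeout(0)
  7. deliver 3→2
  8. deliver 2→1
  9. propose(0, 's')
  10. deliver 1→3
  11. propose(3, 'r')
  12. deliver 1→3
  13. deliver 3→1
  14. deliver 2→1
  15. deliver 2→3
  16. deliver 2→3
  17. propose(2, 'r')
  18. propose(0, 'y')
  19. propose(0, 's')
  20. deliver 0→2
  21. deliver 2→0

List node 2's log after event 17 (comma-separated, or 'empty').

empty

1. timeout(3):  <3:back v1 ->
2. deliver 3→1:  <1:prim v1 ->
3. deliver 1→3:  nop
4. deliver 3→2:  <2:back v1 ->
5. deliver 2→3:  nop
6. timeout(0):  <0:back v1 ->
7. deliver 3→2:  nop
8. deliver 2→1:  nop
9. propose(0,'s'):  nop
10. deliver 1→3:  nop
11. propose(3,'r'):  nop
12. deliver 1→3:  nop
13. deliver 3→1:  nop
14. deliver 2→1:  nop
15. deliver 2→3:  nop
16. deliver 2→3:  nop
17. propose(2,'r'):  nop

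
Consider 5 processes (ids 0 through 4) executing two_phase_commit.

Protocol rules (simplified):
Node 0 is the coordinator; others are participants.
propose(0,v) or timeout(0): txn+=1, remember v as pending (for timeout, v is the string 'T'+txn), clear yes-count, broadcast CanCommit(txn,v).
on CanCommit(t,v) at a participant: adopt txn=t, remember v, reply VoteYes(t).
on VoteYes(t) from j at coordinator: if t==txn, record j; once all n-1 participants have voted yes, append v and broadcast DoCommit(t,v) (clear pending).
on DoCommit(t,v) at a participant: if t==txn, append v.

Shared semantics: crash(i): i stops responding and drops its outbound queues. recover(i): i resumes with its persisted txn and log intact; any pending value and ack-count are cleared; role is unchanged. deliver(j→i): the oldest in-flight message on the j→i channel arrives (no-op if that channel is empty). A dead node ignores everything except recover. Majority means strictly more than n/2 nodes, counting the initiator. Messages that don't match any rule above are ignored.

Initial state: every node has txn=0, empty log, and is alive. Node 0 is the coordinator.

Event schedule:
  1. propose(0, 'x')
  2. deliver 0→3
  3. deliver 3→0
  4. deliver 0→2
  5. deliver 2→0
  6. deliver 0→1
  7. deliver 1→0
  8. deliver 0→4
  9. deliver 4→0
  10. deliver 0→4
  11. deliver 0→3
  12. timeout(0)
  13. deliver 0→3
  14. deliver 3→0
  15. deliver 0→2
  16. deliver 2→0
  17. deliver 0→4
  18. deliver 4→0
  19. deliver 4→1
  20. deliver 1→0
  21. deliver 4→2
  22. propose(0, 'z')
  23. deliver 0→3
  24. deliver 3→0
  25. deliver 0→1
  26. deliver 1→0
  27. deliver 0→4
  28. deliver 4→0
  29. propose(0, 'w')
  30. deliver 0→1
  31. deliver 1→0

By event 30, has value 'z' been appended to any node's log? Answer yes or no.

after 1 — propose(0,'x'): n0:coor/t1/[-]
after 2 — deliver 0→3: n3:part/t1/[-]
after 3 — deliver 3→0: ·
after 4 — deliver 0→2: n2:part/t1/[-]
after 5 — deliver 2→0: ·
after 6 — deliver 0→1: n1:part/t1/[-]
after 7 — deliver 1→0: ·
after 8 — deliver 0→4: n4:part/t1/[-]
after 9 — deliver 4→0: n0:coor/t1/[x]
after 10 — deliver 0→4: n4:part/t1/[x]
after 11 — deliver 0→3: n3:part/t1/[x]
after 12 — timeout(0): n0:coor/t2/[x]
after 13 — deliver 0→3: n3:part/t2/[x]
after 14 — deliver 3→0: ·
after 15 — deliver 0→2: n2:part/t1/[x]
after 16 — deliver 2→0: ·
after 17 — deliver 0→4: n4:part/t2/[x]
after 18 — deliver 4→0: ·
after 19 — deliver 4→1: ·
after 20 — deliver 1→0: ·
after 21 — deliver 4→2: ·
after 22 — propose(0,'z'): n0:coor/t3/[x]
after 23 — deliver 0→3: n3:part/t3/[x]
after 24 — deliver 3→0: ·
after 25 — deliver 0→1: n1:part/t1/[x]
after 26 — deliver 1→0: ·
after 27 — deliver 0→4: n4:part/t3/[x]
after 28 — deliver 4→0: ·
after 29 — propose(0,'w'): n0:coor/t4/[x]
after 30 — deliver 0→1: n1:part/t2/[x]

no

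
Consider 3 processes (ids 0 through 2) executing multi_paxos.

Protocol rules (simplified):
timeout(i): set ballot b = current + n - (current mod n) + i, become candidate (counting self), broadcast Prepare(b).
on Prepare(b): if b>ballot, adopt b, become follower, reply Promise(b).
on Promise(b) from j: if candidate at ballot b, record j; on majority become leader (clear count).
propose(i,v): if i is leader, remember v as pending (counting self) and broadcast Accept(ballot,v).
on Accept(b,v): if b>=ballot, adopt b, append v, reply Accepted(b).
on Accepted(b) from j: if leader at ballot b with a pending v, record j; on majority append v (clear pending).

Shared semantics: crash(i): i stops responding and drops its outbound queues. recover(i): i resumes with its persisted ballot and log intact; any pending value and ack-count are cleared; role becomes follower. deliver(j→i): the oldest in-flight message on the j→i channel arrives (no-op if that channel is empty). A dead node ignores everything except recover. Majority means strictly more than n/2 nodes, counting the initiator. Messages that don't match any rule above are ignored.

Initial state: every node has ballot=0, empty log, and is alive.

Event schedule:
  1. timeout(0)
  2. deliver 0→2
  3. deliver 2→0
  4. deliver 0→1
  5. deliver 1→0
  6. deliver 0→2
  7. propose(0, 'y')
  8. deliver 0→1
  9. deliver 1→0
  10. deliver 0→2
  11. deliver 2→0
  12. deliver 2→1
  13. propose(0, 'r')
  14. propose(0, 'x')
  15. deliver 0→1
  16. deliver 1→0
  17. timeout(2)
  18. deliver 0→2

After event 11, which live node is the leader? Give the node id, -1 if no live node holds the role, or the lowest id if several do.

after 1 — timeout(0): n0:cand/b3/[-]
after 2 — deliver 0→2: n2:foll/b3/[-]
after 3 — deliver 2→0: n0:lead/b3/[-]
after 4 — deliver 0→1: n1:foll/b3/[-]
after 5 — deliver 1→0: ·
after 6 — deliver 0→2: ·
after 7 — propose(0,'y'): ·
after 8 — deliver 0→1: n1:foll/b3/[y]
after 9 — deliver 1→0: n0:lead/b3/[y]
after 10 — deliver 0→2: n2:foll/b3/[y]
after 11 — deliver 2→0: ·

0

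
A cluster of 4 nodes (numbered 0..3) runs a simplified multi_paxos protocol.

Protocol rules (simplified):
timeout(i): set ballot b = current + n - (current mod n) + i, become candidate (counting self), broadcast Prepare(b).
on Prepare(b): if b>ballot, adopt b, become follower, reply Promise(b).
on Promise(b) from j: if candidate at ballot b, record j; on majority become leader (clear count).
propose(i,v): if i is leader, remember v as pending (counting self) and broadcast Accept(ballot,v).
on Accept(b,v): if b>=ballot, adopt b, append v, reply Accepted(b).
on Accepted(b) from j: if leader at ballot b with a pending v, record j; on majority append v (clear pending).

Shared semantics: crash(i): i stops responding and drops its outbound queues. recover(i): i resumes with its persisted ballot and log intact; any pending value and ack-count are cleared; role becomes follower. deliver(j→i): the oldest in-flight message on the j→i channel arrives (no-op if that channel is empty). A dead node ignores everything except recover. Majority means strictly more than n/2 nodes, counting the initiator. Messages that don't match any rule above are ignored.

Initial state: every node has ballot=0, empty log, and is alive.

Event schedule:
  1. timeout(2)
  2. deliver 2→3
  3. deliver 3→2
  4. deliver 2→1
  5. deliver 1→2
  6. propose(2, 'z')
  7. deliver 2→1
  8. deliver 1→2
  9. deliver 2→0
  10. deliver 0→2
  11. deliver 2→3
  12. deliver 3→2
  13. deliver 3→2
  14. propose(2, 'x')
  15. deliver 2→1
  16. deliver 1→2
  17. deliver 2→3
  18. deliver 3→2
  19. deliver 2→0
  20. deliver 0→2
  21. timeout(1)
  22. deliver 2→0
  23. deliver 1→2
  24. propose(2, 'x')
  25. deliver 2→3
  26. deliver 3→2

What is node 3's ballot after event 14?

6

step 1 timeout(2): 2={cand,b=6,log=-}
step 2 deliver 2→3: 3={foll,b=6,log=-}
step 3 deliver 3→2: —
step 4 deliver 2→1: 1={foll,b=6,log=-}
step 5 deliver 1→2: 2={lead,b=6,log=-}
step 6 propose(2,'z'): —
step 7 deliver 2→1: 1={foll,b=6,log=z}
step 8 deliver 1→2: —
step 9 deliver 2→0: 0={foll,b=6,log=-}
step 10 deliver 0→2: —
step 11 deliver 2→3: 3={foll,b=6,log=z}
step 12 deliver 3→2: 2={lead,b=6,log=z}
step 13 deliver 3→2: —
step 14 propose(2,'x'): —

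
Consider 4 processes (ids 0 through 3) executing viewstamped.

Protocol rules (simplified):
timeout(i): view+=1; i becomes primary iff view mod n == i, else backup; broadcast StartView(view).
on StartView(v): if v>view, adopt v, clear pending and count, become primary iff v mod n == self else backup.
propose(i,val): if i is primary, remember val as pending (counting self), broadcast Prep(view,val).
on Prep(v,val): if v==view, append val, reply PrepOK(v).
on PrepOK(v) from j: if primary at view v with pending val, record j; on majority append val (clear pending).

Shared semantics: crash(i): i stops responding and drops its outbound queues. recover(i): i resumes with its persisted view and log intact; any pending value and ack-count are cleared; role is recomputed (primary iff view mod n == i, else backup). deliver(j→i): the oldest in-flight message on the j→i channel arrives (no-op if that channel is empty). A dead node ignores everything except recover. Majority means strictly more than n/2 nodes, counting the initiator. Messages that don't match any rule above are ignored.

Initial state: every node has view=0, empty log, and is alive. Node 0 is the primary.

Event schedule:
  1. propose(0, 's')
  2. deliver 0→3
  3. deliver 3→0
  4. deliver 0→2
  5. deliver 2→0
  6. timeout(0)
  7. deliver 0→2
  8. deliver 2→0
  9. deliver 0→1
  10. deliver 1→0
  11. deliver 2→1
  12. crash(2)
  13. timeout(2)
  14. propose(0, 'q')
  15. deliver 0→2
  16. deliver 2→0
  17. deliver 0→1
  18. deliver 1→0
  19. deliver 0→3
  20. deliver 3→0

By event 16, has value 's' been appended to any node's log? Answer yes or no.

e1 propose(0,'s'): ·
e2 deliver 0→3: 3[back,v=0,s]
e3 deliver 3→0: ·
e4 deliver 0→2: 2[back,v=0,s]
e5 deliver 2→0: 0[prim,v=0,s]
e6 timeout(0): 0[back,v=1,s]
e7 deliver 0→2: 2[back,v=1,s]
e8 deliver 2→0: ·
e9 deliver 0→1: 1[back,v=0,s]
e10 deliver 1→0: ·
e11 deliver 2→1: ·
e12 crash(2): 2[✗back,v=1,s]
e13 timeout(2): ·
e14 propose(0,'q'): ·
e15 deliver 0→2: ·
e16 deliver 2→0: ·

yes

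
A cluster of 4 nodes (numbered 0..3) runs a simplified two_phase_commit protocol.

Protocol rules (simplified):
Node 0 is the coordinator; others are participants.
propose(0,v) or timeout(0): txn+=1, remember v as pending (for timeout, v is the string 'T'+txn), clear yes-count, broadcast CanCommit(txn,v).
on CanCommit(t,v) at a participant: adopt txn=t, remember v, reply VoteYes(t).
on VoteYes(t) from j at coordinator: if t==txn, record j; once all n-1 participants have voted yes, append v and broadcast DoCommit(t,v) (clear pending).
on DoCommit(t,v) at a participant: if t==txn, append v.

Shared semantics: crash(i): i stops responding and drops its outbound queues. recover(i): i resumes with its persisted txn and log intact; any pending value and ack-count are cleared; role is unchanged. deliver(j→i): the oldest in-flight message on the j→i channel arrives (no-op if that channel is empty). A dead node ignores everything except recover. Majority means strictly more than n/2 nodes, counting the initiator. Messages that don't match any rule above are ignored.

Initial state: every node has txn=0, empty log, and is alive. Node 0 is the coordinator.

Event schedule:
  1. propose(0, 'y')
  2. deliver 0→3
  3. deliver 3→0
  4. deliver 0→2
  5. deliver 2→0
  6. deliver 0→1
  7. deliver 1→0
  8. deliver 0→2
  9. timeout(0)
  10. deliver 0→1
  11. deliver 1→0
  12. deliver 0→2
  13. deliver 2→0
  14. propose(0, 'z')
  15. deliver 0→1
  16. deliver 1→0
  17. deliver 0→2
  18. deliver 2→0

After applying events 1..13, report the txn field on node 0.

1. propose(0,'y'):  <0:coor t1 ->
2. deliver 0→3:  <3:part t1 ->
3. deliver 3→0:  nop
4. deliver 0→2:  <2:part t1 ->
5. deliver 2→0:  nop
6. deliver 0→1:  <1:part t1 ->
7. deliver 1→0:  <0:coor t1 y>
8. deliver 0→2:  <2:part t1 y>
9. timeout(0):  <0:coor t2 y>
10. deliver 0→1:  <1:part t1 y>
11. deliver 1→0:  nop
12. deliver 0→2:  <2:part t2 y>
13. deliver 2→0:  nop

2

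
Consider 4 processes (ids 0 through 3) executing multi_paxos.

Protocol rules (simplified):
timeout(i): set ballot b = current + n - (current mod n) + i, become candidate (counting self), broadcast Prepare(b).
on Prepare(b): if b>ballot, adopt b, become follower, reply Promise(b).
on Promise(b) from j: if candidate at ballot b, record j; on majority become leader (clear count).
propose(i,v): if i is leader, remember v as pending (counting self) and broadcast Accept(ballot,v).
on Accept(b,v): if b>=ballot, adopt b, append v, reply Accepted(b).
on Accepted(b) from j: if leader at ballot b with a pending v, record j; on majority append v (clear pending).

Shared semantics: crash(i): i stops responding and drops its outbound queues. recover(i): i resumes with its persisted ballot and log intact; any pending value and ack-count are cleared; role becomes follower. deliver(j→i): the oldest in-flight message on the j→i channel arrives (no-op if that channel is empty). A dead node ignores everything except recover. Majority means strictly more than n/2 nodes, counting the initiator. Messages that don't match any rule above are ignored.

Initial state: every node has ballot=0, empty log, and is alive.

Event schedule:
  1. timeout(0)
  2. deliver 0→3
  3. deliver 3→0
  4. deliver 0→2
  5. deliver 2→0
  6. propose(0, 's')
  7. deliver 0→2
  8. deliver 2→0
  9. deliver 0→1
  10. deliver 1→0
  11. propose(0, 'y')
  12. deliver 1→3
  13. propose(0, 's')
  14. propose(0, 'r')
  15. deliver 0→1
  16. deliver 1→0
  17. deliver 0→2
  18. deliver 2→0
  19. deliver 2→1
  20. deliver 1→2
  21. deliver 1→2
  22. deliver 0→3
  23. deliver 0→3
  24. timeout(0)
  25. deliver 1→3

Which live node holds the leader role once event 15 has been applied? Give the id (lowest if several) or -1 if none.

0

1. timeout(0):  <0:cand b4 ->
2. deliver 0→3:  <3:foll b4 ->
3. deliver 3→0:  nop
4. deliver 0→2:  <2:foll b4 ->
5. deliver 2→0:  <0:lead b4 ->
6. propose(0,'s'):  nop
7. deliver 0→2:  <2:foll b4 s>
8. deliver 2→0:  nop
9. deliver 0→1:  <1:foll b4 ->
10. deliver 1→0:  nop
11. propose(0,'y'):  nop
12. deliver 1→3:  nop
13. propose(0,'s'):  nop
14. propose(0,'r'):  nop
15. deliver 0→1:  <1:foll b4 s>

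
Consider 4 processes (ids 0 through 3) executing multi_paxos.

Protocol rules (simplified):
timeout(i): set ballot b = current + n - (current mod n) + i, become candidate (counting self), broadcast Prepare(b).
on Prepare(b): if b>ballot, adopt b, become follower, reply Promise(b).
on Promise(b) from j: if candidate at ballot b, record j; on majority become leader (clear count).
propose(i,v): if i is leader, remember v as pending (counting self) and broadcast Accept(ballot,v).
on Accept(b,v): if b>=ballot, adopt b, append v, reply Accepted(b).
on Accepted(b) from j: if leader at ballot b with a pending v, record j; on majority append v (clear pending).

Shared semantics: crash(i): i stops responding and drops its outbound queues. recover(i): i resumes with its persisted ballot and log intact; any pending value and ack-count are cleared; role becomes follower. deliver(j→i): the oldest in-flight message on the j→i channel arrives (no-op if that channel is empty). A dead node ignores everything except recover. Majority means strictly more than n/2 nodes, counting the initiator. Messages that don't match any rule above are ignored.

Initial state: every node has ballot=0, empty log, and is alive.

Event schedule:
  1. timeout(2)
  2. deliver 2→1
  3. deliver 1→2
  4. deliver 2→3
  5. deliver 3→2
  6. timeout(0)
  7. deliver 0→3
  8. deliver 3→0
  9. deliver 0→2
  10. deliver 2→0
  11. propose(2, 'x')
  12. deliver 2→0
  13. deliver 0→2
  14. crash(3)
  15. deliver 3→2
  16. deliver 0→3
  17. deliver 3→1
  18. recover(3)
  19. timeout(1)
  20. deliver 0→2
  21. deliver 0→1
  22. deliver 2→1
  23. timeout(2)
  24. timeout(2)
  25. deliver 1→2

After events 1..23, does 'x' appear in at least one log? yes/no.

yes

e1 timeout(2): 2[cand,b=6,-]
e2 deliver 2→1: 1[foll,b=6,-]
e3 deliver 1→2: ·
e4 deliver 2→3: 3[foll,b=6,-]
e5 deliver 3→2: 2[lead,b=6,-]
e6 timeout(0): 0[cand,b=4,-]
e7 deliver 0→3: ·
e8 deliver 3→0: ·
e9 deliver 0→2: ·
e10 deliver 2→0: 0[foll,b=6,-]
e11 propose(2,'x'): ·
e12 deliver 2→0: 0[foll,b=6,x]
e13 deliver 0→2: ·
e14 crash(3): 3[✗foll,b=6,-]
e15 deliver 3→2: ·
e16 deliver 0→3: ·
e17 deliver 3→1: ·
e18 recover(3): 3[foll,b=6,-]
e19 timeout(1): 1[cand,b=9,-]
e20 deliver 0→2: ·
e21 deliver 0→1: ·
e22 deliver 2→1: ·
e23 timeout(2): 2[cand,b=10,-]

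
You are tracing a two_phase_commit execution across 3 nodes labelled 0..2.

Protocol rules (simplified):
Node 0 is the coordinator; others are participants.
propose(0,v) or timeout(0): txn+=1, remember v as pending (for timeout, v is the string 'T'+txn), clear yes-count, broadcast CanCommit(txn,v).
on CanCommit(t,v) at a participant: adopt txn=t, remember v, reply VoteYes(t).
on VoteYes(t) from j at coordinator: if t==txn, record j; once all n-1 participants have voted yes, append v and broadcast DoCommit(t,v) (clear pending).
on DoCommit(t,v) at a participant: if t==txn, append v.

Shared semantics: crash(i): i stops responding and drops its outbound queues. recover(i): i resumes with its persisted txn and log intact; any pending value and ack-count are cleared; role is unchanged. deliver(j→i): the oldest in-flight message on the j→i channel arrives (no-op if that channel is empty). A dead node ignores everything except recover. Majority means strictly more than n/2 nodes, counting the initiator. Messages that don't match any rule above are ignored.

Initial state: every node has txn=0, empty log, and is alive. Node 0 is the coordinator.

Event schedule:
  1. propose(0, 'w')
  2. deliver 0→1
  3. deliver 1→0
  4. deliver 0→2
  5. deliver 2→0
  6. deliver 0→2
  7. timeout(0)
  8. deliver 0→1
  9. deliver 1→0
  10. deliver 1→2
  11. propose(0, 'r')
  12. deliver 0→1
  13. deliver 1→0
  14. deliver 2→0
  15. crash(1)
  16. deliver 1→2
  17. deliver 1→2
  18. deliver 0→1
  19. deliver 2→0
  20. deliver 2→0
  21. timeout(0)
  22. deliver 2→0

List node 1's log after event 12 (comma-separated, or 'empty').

1. propose(0,'w'):  <0:coor t1 ->
2. deliver 0→1:  <1:part t1 ->
3. deliver 1→0:  nop
4. deliver 0→2:  <2:part t1 ->
5. deliver 2→0:  <0:coor t1 w>
6. deliver 0→2:  <2:part t1 w>
7. timeout(0):  <0:coor t2 w>
8. deliver 0→1:  <1:part t1 w>
9. deliver 1→0:  nop
10. deliver 1→2:  nop
11. propose(0,'r'):  <0:coor t3 w>
12. deliver 0→1:  <1:part t2 w>

w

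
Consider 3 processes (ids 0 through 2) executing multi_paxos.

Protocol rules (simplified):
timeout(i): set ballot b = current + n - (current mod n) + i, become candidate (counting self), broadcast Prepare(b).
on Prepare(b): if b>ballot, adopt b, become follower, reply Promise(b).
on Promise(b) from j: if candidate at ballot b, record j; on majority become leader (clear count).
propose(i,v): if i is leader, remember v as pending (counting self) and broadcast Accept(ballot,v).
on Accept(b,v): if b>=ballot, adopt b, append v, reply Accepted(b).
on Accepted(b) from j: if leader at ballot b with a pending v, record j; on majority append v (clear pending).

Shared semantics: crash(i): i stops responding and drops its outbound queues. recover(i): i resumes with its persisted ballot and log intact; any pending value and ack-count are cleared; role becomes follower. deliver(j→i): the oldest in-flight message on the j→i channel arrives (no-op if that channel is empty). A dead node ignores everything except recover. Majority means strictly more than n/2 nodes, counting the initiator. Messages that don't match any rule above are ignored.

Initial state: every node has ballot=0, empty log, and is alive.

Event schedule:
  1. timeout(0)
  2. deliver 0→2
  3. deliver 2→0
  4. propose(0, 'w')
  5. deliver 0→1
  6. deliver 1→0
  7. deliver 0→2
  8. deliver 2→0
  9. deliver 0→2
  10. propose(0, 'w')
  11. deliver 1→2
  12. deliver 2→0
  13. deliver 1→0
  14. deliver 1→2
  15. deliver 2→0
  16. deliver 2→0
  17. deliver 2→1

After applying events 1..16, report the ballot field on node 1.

1. timeout(0):  <0:cand b3 ->
2. deliver 0→2:  <2:foll b3 ->
3. deliver 2→0:  <0:lead b3 ->
4. propose(0,'w'):  nop
5. deliver 0→1:  <1:foll b3 ->
6. deliver 1→0:  nop
7. deliver 0→2:  <2:foll b3 w>
8. deliver 2→0:  <0:lead b3 w>
9. deliver 0→2:  nop
10. propose(0,'w'):  nop
11. deliver 1→2:  nop
12. deliver 2→0:  nop
13. deliver 1→0:  nop
14. deliver 1→2:  nop
15. deliver 2→0:  nop
16. deliver 2→0:  nop

3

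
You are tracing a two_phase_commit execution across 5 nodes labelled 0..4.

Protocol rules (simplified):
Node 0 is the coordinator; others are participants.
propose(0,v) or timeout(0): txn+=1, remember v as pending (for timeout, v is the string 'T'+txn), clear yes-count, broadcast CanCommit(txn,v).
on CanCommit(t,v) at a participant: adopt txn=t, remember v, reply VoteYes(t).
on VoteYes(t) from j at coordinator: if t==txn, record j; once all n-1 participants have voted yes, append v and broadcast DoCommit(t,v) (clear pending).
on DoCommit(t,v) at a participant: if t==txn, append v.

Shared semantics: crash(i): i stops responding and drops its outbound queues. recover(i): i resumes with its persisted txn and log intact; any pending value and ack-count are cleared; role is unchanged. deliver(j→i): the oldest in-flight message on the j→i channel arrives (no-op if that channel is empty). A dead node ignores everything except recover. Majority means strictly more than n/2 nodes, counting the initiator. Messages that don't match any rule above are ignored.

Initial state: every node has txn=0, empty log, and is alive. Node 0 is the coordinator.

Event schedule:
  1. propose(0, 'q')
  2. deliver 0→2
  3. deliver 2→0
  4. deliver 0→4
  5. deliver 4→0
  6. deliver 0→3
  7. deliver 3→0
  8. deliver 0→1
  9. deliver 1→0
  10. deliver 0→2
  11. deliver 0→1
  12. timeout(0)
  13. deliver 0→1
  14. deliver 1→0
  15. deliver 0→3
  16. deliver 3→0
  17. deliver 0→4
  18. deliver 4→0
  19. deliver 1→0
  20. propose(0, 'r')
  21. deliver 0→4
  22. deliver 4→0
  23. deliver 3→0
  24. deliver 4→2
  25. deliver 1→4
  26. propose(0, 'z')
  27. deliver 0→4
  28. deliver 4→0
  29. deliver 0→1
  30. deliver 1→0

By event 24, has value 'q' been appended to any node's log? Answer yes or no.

after 1 — propose(0,'q'): n0:coor/t1/[-]
after 2 — deliver 0→2: n2:part/t1/[-]
after 3 — deliver 2→0: ·
after 4 — deliver 0→4: n4:part/t1/[-]
after 5 — deliver 4→0: ·
after 6 — deliver 0→3: n3:part/t1/[-]
after 7 — deliver 3→0: ·
after 8 — deliver 0→1: n1:part/t1/[-]
after 9 — deliver 1→0: n0:coor/t1/[q]
after 10 — deliver 0→2: n2:part/t1/[q]
after 11 — deliver 0→1: n1:part/t1/[q]
after 12 — timeout(0): n0:coor/t2/[q]
after 13 — deliver 0→1: n1:part/t2/[q]
after 14 — deliver 1→0: ·
after 15 — deliver 0→3: n3:part/t1/[q]
after 16 — deliver 3→0: ·
after 17 — deliver 0→4: n4:part/t1/[q]
after 18 — deliver 4→0: ·
after 19 — deliver 1→0: ·
after 20 — propose(0,'r'): n0:coor/t3/[q]
after 21 — deliver 0→4: n4:part/t2/[q]
after 22 — deliver 4→0: ·
after 23 — deliver 3→0: ·
after 24 — deliver 4→2: ·

yes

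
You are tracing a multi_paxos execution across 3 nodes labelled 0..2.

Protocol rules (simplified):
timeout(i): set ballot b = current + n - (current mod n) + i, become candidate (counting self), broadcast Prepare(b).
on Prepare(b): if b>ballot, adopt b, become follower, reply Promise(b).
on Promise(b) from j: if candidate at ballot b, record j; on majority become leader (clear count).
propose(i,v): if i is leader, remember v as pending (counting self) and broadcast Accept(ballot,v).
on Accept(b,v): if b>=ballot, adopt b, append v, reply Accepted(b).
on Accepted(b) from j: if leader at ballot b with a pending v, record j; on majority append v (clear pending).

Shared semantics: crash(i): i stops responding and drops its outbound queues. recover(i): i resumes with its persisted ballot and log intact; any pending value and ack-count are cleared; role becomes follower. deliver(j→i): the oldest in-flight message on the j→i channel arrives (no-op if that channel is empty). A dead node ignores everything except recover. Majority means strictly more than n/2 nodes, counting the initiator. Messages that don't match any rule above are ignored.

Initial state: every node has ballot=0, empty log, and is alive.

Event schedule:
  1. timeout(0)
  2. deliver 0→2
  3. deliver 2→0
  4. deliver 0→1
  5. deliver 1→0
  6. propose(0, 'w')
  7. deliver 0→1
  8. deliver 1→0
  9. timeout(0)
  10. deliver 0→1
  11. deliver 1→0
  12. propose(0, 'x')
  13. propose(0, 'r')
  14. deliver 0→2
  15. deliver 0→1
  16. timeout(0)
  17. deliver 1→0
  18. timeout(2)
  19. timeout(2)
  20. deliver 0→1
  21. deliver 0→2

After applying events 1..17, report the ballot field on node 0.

[1] timeout(0) → N0(cand b3 [-])
[2] deliver 0→2 → N2(foll b3 [-])
[3] deliver 2→0 → N0(lead b3 [-])
[4] deliver 0→1 → N1(foll b3 [-])
[5] deliver 1→0 → ∅
[6] propose(0,'w') → ∅
[7] deliver 0→1 → N1(foll b3 [w])
[8] deliver 1→0 → N0(lead b3 [w])
[9] timeout(0) → N0(cand b6 [w])
[10] deliver 0→1 → N1(foll b6 [w])
[11] deliver 1→0 → N0(lead b6 [w])
[12] propose(0,'x') → ∅
[13] propose(0,'r') → ∅
[14] deliver 0→2 → N2(foll b3 [w])
[15] deliver 0→1 → N1(foll b6 [w,x])
[16] timeout(0) → N0(cand b9 [w])
[17] deliver 1→0 → ∅

9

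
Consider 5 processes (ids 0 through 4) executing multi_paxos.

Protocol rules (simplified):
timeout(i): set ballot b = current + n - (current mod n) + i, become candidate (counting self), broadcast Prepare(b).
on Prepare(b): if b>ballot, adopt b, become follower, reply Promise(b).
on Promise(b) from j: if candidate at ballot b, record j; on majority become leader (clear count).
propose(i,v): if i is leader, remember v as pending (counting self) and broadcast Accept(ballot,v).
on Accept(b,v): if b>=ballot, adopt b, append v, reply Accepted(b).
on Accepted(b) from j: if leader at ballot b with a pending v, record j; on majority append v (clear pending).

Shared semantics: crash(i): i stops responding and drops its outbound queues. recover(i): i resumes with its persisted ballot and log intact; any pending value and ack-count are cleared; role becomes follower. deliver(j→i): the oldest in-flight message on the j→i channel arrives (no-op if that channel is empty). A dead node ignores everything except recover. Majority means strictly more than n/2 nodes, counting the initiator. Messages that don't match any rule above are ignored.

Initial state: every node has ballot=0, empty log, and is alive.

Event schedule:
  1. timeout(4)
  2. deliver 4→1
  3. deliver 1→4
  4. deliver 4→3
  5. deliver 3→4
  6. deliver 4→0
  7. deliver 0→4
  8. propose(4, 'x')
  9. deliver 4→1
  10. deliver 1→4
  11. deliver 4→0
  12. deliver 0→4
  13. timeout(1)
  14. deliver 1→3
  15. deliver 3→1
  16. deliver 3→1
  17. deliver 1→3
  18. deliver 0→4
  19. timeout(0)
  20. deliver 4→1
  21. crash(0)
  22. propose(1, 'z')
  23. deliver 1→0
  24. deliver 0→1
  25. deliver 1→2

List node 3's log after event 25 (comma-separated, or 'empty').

empty

e1 timeout(4): 4[cand,b=9,-]
e2 deliver 4→1: 1[foll,b=9,-]
e3 deliver 1→4: ·
e4 deliver 4→3: 3[foll,b=9,-]
e5 deliver 3→4: 4[lead,b=9,-]
e6 deliver 4→0: 0[foll,b=9,-]
e7 deliver 0→4: ·
e8 propose(4,'x'): ·
e9 deliver 4→1: 1[foll,b=9,x]
e10 deliver 1→4: ·
e11 deliver 4→0: 0[foll,b=9,x]
e12 deliver 0→4: 4[lead,b=9,x]
e13 timeout(1): 1[cand,b=11,x]
e14 deliver 1→3: 3[foll,b=11,-]
e15 deliver 3→1: ·
e16 deliver 3→1: ·
e17 deliver 1→3: ·
e18 deliver 0→4: ·
e19 timeout(0): 0[cand,b=10,x]
e20 deliver 4→1: ·
e21 crash(0): 0[✗cand,b=10,x]
e22 propose(1,'z'): ·
e23 deliver 1→0: ·
e24 deliver 0→1: ·
e25 deliver 1→2: 2[foll,b=11,-]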